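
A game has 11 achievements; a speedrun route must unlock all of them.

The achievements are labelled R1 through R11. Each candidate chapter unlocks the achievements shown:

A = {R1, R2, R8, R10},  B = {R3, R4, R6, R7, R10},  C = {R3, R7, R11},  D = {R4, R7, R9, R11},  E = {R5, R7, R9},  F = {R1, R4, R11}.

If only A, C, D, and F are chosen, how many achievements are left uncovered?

2

Union of A, C, D, F = {R1, R2, R3, R4, R7, R8, R9, R10, R11}.
Not covered: R5, R6 — 2 achievements.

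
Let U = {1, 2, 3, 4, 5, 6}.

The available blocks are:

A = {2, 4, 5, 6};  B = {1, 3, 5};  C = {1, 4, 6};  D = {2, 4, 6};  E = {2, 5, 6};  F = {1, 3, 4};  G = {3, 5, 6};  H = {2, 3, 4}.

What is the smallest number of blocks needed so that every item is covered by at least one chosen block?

2

Take {B, D}. Their union is {1, 2, 3, 4, 5, 6}, which is all 6 items.
No single block has all 6 items (the largest, A, has 4), so 2 is optimal.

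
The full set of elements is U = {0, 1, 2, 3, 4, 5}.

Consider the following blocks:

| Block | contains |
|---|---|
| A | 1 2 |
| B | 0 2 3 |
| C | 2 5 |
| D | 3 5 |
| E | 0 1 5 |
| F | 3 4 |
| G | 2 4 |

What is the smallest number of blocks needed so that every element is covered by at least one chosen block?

C and E and F together: C ∪ E ∪ F = {0, 1, 2, 3, 4, 5} — every element is covered.
No 2 of the 7 blocks cover everything (all 21 combinations miss at least one element), so 3 is optimal.

3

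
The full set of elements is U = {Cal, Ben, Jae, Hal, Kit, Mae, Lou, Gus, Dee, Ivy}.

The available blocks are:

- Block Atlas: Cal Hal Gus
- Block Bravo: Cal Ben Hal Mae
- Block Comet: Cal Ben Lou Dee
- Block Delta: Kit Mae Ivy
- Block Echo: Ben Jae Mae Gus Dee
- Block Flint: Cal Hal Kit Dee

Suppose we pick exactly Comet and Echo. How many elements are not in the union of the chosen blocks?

Union of Comet, Echo = {Cal, Ben, Jae, Mae, Lou, Gus, Dee}.
Not covered: Hal, Kit, Ivy — 3 elements.

3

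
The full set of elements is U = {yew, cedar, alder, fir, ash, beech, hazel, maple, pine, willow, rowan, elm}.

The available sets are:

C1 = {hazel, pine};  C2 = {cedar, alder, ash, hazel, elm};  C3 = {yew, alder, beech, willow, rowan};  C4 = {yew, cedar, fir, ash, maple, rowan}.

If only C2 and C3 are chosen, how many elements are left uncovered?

Union of C2, C3 = {yew, cedar, alder, ash, beech, hazel, willow, rowan, elm}.
Not covered: fir, maple, pine — 3 elements.

3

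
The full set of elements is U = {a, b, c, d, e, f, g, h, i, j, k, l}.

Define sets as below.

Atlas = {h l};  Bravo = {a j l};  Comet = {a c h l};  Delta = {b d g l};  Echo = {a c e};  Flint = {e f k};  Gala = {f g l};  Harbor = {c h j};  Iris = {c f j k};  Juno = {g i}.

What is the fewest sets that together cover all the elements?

5

Delta and Echo and Flint and Harbor and Juno together: Delta ∪ Echo ∪ Flint ∪ Harbor ∪ Juno = {a, b, c, d, e, f, g, h, i, j, k, l} — every element is covered.
No 4 of the 10 sets cover everything (all 210 combinations miss at least one element), so 5 is optimal.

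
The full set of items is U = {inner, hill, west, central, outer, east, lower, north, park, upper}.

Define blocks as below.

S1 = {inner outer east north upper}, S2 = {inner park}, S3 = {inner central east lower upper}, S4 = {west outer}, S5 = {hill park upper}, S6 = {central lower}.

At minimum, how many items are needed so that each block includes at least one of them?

H = {outer, lower, park} meets every block (each contains at least one member of H), and |H| = 3.
The blocks S4, S5, S6 are pairwise disjoint, so any hitting set needs a separate item for each — at least 3. Hence 3 is optimal.

3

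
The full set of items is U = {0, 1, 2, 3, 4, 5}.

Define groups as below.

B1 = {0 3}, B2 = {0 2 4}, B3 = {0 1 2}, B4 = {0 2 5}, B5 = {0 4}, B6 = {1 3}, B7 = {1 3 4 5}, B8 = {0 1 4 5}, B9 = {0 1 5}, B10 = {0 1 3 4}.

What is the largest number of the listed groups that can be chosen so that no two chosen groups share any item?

2

B4, B6 are pairwise disjoint (B4={0,2,5}; B6={1,3}).
Every remaining group overlaps one of these, and no 3 of the listed groups are pairwise disjoint, so 2 is the maximum.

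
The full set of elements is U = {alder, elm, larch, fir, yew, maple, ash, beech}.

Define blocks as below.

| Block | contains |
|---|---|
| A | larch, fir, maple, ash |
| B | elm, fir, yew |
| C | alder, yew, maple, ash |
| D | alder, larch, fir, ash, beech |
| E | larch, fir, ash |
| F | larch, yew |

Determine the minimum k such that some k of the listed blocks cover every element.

3

B and C and D together: B ∪ C ∪ D = {alder, elm, larch, fir, yew, maple, ash, beech} — every element is covered.
Only B contains elm, so B is forced; the remaining 5 elements need at least 2 more blocks (each remaining block adds at most 4) — so at least 3 blocks are needed, and 3 is optimal.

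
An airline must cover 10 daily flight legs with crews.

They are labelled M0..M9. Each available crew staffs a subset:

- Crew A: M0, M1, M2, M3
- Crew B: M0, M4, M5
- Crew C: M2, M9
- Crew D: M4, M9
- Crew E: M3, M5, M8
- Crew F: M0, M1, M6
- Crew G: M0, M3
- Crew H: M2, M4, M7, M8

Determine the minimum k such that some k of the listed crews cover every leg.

C and E and F and H together: C ∪ E ∪ F ∪ H = {M0, M1, M2, M3, M4, M5, M6, M7, M8, M9} — every leg is covered.
No 3 of the 8 crews cover everything (all 56 combinations miss at least one leg), so 4 is optimal.

4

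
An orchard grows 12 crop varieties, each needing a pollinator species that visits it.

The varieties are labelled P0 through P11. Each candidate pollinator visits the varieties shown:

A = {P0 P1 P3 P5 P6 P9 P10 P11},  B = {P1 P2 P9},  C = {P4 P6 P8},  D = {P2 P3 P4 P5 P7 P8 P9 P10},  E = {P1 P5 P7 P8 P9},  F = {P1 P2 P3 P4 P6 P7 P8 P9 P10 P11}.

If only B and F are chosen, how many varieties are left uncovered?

2

Union of B, F = {P1, P2, P3, P4, P6, P7, P8, P9, P10, P11}.
Not covered: P0, P5 — 2 varieties.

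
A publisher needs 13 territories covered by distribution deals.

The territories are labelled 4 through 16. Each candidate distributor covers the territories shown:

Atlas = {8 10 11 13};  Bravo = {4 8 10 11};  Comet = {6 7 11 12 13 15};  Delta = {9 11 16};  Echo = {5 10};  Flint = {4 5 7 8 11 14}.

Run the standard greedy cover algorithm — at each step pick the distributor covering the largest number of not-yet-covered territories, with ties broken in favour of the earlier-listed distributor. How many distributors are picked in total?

Greedy: pick Comet (covers 6 new) → pick Flint (covers 4 new) → pick Delta (covers 2 new) → pick Atlas (covers 1 new). Total picks: 4.

4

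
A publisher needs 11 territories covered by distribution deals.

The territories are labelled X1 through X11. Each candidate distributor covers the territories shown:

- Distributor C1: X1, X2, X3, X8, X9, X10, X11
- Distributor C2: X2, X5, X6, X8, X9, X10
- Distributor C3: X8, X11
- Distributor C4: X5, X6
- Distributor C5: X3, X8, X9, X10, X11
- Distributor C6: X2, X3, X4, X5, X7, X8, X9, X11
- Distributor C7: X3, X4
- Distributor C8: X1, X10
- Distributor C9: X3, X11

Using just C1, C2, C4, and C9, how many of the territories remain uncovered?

Union of C1, C2, C4, C9 = {X1, X2, X3, X5, X6, X8, X9, X10, X11}.
Not covered: X4, X7 — 2 territories.

2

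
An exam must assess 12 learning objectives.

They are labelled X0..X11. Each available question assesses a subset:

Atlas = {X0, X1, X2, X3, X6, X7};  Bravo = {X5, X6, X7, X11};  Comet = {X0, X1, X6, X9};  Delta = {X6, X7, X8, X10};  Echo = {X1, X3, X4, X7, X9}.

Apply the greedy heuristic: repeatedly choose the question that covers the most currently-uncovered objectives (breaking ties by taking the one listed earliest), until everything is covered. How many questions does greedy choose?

4

Greedy: pick Atlas (covers 6 new) → pick Bravo (covers 2 new) → pick Delta (covers 2 new) → pick Echo (covers 2 new). Total picks: 4.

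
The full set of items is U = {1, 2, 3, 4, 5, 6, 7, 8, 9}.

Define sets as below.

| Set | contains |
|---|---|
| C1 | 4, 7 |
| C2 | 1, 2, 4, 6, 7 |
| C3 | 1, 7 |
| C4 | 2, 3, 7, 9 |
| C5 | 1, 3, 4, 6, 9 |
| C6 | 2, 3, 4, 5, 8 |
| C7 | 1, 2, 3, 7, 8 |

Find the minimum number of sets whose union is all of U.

3

C3, C5, and C6 cover everything between them: the union {1, 2, 3, 4, 5, 6, 7, 8, 9} is all of U.
Only C6 contains 5, so C6 is forced; the remaining 4 items need at least 2 more sets (each remaining set adds at most 3) — so at least 3 sets are needed, and 3 is optimal.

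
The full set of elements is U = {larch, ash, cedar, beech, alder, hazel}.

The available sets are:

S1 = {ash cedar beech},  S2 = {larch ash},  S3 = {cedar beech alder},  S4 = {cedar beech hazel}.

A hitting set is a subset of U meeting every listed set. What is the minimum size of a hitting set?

The 2 elements {ash, beech} hit every set.
The sets S2, S4 are pairwise disjoint, so any hitting set needs a separate element for each — at least 2. Hence 2 is optimal.

2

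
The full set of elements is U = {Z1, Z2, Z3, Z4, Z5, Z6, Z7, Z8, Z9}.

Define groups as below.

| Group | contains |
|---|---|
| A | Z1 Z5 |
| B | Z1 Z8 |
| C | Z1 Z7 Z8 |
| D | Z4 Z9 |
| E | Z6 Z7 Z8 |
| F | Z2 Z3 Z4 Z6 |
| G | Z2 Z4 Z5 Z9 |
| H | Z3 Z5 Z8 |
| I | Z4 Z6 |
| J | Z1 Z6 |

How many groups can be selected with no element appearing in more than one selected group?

3

D, H, J are pairwise disjoint (D={Z4,Z9}; H={Z3,Z5,Z8}; J={Z1,Z6}).
Every remaining group overlaps one of these, and no 4 of the listed groups are pairwise disjoint, so 3 is the maximum.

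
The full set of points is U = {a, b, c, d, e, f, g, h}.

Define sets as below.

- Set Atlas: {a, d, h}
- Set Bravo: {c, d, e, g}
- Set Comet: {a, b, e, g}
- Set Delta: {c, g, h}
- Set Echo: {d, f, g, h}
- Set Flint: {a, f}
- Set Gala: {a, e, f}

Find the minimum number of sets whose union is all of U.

3

Bravo and Comet and Echo together: Bravo ∪ Comet ∪ Echo = {a, b, c, d, e, f, g, h} — every point is covered.
Only Comet contains b, so Comet is forced; the remaining 4 points need at least 2 more sets (each remaining set adds at most 3) — so at least 3 sets are needed, and 3 is optimal.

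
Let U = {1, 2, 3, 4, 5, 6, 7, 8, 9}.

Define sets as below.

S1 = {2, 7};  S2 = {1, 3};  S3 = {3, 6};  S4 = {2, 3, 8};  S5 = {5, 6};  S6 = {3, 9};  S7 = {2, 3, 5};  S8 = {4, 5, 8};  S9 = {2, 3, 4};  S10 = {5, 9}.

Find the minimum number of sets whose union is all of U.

S1, S2, S5, S8, and S10 cover everything between them: the union {1, 2, 3, 4, 5, 6, 7, 8, 9} is all of U.
No 4 of the 10 sets cover everything (all 210 combinations miss at least one point), so 5 is optimal.

5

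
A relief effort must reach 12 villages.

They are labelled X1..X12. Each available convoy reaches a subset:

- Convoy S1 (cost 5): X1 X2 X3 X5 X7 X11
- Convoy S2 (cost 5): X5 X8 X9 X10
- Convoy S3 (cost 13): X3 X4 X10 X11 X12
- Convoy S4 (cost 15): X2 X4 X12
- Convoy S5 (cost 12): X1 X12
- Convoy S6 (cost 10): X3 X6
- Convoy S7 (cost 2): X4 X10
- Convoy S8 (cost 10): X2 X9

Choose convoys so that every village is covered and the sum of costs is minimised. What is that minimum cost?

S1, S2, S3, S6 together cover every village (S1 ∪ S2 ∪ S3 ∪ S6 = {X1, X2, X3, X4, X5, X6, X7, X8, X9, X10, X11, X12}); total cost 5 + 5 + 13 + 10 = 33.
The greedy pick S1, S7, S2, S6, S5 costs 34; no covering selection beats 33.

33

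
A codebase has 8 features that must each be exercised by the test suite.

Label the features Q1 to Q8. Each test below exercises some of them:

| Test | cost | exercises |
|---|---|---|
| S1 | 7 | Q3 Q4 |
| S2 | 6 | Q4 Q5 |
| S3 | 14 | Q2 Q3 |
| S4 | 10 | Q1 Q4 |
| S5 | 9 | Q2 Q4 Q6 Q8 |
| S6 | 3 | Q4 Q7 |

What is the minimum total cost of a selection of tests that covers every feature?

S1, S2, S4, S5, S6 together cover every feature (S1 ∪ S2 ∪ S4 ∪ S5 ∪ S6 = {Q1, Q2, Q3, Q4, Q5, Q6, Q7, Q8}); total cost 7 + 6 + 10 + 9 + 3 = 35.
No covering selection has total cost below 35.

35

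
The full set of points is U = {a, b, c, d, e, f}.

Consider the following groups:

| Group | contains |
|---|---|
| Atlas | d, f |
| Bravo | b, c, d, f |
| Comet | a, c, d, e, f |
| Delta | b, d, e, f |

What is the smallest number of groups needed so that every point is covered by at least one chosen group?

2

Bravo and Comet together: Bravo ∪ Comet = {a, b, c, d, e, f} — every point is covered.
No single group has all 6 points (the largest, Comet, has 5), so 2 is optimal.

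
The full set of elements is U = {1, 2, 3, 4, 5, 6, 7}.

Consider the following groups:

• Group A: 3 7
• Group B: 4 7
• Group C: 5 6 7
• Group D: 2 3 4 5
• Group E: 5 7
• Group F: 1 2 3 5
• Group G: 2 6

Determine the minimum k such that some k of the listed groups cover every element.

B and F and G together: B ∪ F ∪ G = {1, 2, 3, 4, 5, 6, 7} — every element is covered.
Only F contains 1, so F is forced; the remaining 3 elements need at least 2 more groups (each remaining group adds at most 2) — so at least 3 groups are needed, and 3 is optimal.

3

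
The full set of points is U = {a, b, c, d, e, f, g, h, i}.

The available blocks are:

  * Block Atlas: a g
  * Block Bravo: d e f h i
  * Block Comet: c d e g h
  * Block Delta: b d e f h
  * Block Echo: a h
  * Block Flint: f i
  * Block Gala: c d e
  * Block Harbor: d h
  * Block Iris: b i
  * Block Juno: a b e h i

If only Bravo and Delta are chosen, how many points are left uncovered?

3

Union of Bravo, Delta = {b, d, e, f, h, i}.
Not covered: a, c, g — 3 points.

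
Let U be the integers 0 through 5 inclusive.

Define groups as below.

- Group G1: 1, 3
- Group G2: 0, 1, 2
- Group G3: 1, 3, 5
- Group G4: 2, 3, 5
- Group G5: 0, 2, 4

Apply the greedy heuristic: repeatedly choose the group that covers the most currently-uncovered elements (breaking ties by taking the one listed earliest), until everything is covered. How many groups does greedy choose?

Greedy: pick G2 (covers 3 new) → pick G3 (covers 2 new) → pick G5 (covers 1 new). Total picks: 3.
(The true minimum cover uses only 2 groups, so greedy is not optimal here.)

3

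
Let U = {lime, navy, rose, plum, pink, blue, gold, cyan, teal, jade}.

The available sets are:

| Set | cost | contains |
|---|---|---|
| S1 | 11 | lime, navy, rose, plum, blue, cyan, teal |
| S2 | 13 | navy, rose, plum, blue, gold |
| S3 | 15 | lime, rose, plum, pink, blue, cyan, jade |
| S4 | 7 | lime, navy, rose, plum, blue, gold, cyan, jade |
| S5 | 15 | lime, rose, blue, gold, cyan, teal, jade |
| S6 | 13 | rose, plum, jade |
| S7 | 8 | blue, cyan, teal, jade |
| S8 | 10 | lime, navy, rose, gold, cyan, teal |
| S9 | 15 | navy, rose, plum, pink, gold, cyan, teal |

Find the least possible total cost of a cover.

22

S4, S9 together cover every element (S4 ∪ S9 = {lime, navy, rose, plum, pink, blue, gold, cyan, teal, jade}); total cost 7 + 15 = 22.
No covering selection has total cost below 22.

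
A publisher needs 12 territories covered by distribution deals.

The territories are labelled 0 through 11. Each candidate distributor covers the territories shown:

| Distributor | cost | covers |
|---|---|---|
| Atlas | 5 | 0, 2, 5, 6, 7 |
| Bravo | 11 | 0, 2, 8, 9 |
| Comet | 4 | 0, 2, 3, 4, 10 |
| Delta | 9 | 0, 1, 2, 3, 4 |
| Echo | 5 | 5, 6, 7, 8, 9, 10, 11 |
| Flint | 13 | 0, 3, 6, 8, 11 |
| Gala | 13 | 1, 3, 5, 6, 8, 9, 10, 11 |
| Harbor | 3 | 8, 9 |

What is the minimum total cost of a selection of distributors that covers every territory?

14

Delta, Echo together cover every territory (Delta ∪ Echo = {0, 1, 2, 3, 4, 5, 6, 7, 8, 9, 10, 11}); total cost 9 + 5 = 14.
The greedy pick Echo, Comet, Delta costs 18; no covering selection beats 14.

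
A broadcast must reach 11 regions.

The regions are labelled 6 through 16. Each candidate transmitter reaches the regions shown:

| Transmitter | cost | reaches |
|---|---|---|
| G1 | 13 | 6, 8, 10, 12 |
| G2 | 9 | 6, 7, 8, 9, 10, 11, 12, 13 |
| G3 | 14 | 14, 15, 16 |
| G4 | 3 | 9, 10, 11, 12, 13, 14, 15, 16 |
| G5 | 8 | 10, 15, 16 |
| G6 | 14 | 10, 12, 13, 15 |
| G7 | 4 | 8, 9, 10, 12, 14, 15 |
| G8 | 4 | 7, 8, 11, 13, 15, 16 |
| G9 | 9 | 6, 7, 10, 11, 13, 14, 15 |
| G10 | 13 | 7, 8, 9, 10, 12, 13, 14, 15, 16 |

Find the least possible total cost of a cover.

12

G2, G4 together cover every region (G2 ∪ G4 = {6, 7, 8, 9, 10, 11, 12, 13, 14, 15, 16}); total cost 9 + 3 = 12.
The greedy pick G4, G8, G2 costs 16; no covering selection beats 12.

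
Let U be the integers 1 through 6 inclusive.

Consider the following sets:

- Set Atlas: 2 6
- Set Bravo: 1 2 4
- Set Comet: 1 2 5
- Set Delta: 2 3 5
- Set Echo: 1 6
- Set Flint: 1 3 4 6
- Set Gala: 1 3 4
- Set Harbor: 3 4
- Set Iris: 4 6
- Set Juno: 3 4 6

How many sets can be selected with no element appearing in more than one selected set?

Delta, Iris are pairwise disjoint (Delta={2,3,5}; Iris={4,6}).
Every remaining set overlaps one of these, and no 3 of the listed sets are pairwise disjoint, so 2 is the maximum.

2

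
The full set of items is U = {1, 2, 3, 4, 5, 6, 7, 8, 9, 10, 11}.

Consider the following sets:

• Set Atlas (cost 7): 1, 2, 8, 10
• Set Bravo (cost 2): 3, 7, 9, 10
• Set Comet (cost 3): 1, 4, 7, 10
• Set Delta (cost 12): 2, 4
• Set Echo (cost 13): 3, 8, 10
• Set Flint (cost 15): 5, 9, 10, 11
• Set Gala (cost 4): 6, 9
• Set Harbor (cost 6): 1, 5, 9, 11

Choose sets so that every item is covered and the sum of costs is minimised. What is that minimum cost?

Atlas, Bravo, Comet, Gala, Harbor together cover every item (Atlas ∪ Bravo ∪ Comet ∪ Gala ∪ Harbor = {1, 2, 3, 4, 5, 6, 7, 8, 9, 10, 11}); total cost 7 + 2 + 3 + 4 + 6 = 22.
No covering selection has total cost below 22.

22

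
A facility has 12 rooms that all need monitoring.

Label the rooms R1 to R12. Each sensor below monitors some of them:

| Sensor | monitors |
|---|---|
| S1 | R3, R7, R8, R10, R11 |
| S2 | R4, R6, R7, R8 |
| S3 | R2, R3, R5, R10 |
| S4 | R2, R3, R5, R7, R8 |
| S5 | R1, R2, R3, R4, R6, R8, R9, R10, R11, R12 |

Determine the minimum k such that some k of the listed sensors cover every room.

2

S4 and S5 together: S4 ∪ S5 = {R1, R2, R3, R4, R5, R6, R7, R8, R9, R10, R11, R12} — every room is covered.
No single sensor has all 12 rooms (the largest, S5, has 10), so 2 is optimal.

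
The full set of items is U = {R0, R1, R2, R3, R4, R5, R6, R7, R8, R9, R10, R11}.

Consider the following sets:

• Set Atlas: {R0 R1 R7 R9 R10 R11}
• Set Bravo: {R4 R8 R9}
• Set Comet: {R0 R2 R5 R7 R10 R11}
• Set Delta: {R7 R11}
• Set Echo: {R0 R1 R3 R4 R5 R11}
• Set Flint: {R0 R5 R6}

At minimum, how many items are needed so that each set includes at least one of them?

3

Take H = {R5, R9, R11}. Each listed set contains at least one of these, so H is a hitting set of size 3.
The sets Bravo, Delta, Flint are pairwise disjoint, so any hitting set needs a separate item for each — at least 3. Hence 3 is optimal.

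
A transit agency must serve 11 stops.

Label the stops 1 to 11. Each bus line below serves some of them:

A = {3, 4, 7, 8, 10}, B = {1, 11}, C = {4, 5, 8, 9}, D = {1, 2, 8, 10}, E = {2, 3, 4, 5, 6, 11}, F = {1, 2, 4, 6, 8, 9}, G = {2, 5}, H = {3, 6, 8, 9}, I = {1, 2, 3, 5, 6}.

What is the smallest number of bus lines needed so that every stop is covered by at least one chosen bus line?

Take {A, E, F}. Their union is {1, 2, 3, 4, 5, 6, 7, 8, 9, 10, 11}, which is all 11 stops.
Only A contains 7, so A is forced; the remaining 6 stops need at least 2 more bus lines (each remaining bus line adds at most 4) — so at least 3 bus lines are needed, and 3 is optimal.

3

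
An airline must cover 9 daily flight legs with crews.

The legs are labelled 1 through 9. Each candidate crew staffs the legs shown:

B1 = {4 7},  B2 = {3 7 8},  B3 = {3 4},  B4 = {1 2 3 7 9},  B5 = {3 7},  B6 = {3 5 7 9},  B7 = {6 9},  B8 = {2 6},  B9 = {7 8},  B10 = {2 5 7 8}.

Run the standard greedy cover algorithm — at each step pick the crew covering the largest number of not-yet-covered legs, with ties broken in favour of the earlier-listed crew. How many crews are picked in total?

4

Greedy: pick B4 (covers 5 new) → pick B10 (covers 2 new) → pick B1 (covers 1 new) → pick B7 (covers 1 new). Total picks: 4.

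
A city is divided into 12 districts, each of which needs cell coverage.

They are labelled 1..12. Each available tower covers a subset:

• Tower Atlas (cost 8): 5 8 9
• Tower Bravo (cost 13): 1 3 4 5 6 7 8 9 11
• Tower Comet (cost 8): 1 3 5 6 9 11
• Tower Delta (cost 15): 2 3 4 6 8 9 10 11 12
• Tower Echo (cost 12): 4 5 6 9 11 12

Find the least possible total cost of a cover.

Bravo, Delta together cover every district (Bravo ∪ Delta = {1, 2, 3, 4, 5, 6, 7, 8, 9, 10, 11, 12}); total cost 13 + 15 = 28.
The greedy pick Comet, Delta, Bravo costs 36; no covering selection beats 28.

28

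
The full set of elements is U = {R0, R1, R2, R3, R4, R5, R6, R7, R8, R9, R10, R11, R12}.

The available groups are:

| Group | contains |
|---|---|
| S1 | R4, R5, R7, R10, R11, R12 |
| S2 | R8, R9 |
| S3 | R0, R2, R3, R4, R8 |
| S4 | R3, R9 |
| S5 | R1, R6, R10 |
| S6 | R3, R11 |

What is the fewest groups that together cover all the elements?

4

S1, S3, S4, and S5 cover everything between them: the union {R0, R1, R2, R3, R4, R5, R6, R7, R8, R9, R10, R11, R12} is all of U.
No 3 of the 6 groups cover everything (all 20 combinations miss at least one element), so 4 is optimal.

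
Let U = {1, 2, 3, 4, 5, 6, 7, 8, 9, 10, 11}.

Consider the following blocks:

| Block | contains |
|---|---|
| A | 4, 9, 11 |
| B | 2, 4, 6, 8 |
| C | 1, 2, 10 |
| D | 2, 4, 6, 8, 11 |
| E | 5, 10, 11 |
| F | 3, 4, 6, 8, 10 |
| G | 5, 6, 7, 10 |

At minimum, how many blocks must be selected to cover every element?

A, C, F, and G cover everything between them: the union {1, 2, 3, 4, 5, 6, 7, 8, 9, 10, 11} is all of U.
Only F contains 3, so F is forced; the remaining 6 elements need at least 3 more blocks (each remaining block adds at most 2) — so at least 4 blocks are needed, and 4 is optimal.

4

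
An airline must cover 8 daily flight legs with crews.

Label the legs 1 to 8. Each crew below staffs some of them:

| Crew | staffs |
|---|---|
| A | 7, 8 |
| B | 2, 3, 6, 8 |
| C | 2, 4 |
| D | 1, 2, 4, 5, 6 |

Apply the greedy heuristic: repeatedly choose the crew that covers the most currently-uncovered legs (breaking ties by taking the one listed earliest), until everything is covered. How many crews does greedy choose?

Greedy: pick D (covers 5 new) → pick A (covers 2 new) → pick B (covers 1 new). Total picks: 3.

3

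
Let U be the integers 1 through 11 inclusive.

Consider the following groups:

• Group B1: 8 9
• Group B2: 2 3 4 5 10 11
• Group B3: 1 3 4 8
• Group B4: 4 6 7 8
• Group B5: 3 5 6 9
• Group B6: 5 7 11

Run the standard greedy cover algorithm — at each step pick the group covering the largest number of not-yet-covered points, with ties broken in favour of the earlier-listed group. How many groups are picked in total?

4

Greedy: pick B2 (covers 6 new) → pick B4 (covers 3 new) → pick B1 (covers 1 new) → pick B3 (covers 1 new). Total picks: 4.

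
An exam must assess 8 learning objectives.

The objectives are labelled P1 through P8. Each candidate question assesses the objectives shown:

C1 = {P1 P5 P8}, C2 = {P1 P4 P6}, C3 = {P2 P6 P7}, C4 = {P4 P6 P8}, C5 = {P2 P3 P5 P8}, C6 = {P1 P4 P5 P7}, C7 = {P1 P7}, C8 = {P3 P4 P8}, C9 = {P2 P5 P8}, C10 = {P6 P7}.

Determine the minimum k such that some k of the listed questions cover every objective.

C3 and C6 and C8 together: C3 ∪ C6 ∪ C8 = {P1, P2, P3, P4, P5, P6, P7, P8} — every objective is covered.
No 2 of the 10 questions cover everything (all 45 combinations miss at least one objective), so 3 is optimal.

3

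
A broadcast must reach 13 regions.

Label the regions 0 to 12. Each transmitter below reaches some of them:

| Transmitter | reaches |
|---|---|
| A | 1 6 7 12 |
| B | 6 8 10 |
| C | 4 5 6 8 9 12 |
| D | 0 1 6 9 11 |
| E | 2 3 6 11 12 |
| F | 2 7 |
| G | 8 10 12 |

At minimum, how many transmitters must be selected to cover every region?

A and B and C and D and E together: A ∪ B ∪ C ∪ D ∪ E = {0, 1, 2, 3, 4, 5, 6, 7, 8, 9, 10, 11, 12} — every region is covered.
No 4 of the 7 transmitters cover everything (all 35 combinations miss at least one region), so 5 is optimal.

5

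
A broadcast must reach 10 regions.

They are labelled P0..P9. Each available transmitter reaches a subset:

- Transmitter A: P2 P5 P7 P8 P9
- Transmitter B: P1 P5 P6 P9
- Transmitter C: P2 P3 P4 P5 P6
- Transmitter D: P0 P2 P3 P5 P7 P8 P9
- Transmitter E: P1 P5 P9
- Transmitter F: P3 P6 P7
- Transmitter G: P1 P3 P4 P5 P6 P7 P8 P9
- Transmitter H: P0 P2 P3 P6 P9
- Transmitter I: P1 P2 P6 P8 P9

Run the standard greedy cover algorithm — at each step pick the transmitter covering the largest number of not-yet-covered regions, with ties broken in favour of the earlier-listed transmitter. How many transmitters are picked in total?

2

Greedy: pick G (covers 8 new) → pick D (covers 2 new). Total picks: 2.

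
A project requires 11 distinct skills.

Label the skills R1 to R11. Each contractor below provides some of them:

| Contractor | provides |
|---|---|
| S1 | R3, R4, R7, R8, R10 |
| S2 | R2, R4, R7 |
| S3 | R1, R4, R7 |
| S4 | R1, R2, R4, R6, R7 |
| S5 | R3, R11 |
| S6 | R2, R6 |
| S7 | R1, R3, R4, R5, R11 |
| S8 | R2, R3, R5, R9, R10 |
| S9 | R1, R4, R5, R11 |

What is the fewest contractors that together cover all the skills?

4

Take {S1, S4, S7, S8}. Their union is {R1, R2, R3, R4, R5, R6, R7, R8, R9, R10, R11}, which is all 11 skills.
No 3 of the 9 contractors cover everything (all 84 combinations miss at least one skill), so 4 is optimal.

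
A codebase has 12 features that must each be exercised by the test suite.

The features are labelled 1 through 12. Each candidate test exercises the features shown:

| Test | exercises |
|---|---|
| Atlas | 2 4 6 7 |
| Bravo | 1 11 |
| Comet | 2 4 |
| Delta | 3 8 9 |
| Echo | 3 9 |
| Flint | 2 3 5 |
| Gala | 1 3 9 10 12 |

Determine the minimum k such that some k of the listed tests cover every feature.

Atlas and Bravo and Delta and Flint and Gala together: Atlas ∪ Bravo ∪ Delta ∪ Flint ∪ Gala = {1, 2, 3, 4, 5, 6, 7, 8, 9, 10, 11, 12} — every feature is covered.
No 4 of the 7 tests cover everything (all 35 combinations miss at least one feature), so 5 is optimal.

5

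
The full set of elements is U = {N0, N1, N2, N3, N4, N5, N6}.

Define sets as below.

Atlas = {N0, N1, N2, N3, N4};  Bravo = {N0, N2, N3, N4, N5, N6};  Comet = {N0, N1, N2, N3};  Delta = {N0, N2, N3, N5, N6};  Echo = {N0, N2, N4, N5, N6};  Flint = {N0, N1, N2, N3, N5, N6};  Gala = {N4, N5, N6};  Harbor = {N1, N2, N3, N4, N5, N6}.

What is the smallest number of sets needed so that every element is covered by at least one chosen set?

2

Take {Delta, Harbor}. Their union is {N0, N1, N2, N3, N4, N5, N6}, which is all 7 elements.
No single set has all 7 elements (the largest, Bravo, has 6), so 2 is optimal.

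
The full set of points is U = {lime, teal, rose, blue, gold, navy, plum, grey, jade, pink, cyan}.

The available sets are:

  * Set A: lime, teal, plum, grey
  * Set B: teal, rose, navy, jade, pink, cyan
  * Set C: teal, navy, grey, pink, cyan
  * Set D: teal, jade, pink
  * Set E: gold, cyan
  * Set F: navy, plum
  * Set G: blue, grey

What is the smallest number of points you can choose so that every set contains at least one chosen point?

4

Take H = {gold, plum, grey, jade}. Each listed set contains at least one of these, so H is a hitting set of size 4.
The sets D, E, F, G are pairwise disjoint, so any hitting set needs a separate point for each — at least 4. Hence 4 is optimal.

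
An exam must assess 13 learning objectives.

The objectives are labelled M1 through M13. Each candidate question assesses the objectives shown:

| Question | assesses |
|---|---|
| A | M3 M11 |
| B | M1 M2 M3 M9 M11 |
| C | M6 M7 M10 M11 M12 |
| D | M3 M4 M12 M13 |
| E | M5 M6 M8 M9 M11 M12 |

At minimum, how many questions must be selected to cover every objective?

Take {B, C, D, E}. Their union is {M1, M2, M3, M4, M5, M6, M7, M8, M9, M10, M11, M12, M13}, which is all 13 objectives.
Only E contains M5, so E is forced; the remaining 7 objectives need at least 3 more questions (each remaining question adds at most 3) — so at least 4 questions are needed, and 4 is optimal.

4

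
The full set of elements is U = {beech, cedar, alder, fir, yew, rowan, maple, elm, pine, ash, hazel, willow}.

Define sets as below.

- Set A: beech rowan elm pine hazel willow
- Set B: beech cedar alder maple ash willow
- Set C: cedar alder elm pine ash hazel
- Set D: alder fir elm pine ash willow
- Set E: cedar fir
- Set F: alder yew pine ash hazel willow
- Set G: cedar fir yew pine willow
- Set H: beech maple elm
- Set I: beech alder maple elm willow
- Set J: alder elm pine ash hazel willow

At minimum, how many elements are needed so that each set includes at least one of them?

Take T = {cedar, elm, pine}. Each listed set contains at least one of these, so T is a hitting set of size 3.
The sets E, F, H are pairwise disjoint, so any hitting set needs a separate element for each — at least 3. Hence 3 is optimal.

3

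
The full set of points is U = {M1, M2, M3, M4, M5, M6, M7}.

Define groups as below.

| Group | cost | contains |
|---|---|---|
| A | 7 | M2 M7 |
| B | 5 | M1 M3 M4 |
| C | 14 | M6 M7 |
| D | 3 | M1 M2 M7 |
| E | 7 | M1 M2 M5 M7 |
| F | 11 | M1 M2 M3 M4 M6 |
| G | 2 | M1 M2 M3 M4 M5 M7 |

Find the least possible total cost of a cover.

F, G together cover every point (F ∪ G = {M1, M2, M3, M4, M5, M6, M7}); total cost 11 + 2 = 13.
No covering selection has total cost below 13.

13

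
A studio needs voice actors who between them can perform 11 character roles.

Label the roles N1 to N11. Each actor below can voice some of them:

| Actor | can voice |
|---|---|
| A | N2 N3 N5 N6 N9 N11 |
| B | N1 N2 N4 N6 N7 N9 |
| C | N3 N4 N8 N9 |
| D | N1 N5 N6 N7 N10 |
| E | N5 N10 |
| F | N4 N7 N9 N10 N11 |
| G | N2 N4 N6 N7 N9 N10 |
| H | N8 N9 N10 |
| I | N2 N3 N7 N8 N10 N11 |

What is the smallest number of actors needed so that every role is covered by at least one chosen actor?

B and E and I together: B ∪ E ∪ I = {N1, N2, N3, N4, N5, N6, N7, N8, N9, N10, N11} — every role is covered.
No 2 of the 9 actors cover everything (all 36 combinations miss at least one role), so 3 is optimal.

3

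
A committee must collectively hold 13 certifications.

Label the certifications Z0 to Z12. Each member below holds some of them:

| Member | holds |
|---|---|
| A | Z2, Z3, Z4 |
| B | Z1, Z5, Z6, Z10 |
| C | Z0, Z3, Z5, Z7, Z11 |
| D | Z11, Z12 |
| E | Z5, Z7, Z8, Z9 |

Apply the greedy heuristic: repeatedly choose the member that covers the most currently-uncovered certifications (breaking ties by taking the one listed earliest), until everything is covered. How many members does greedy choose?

5

Greedy: pick C (covers 5 new) → pick B (covers 3 new) → pick A (covers 2 new) → pick E (covers 2 new) → pick D (covers 1 new). Total picks: 5.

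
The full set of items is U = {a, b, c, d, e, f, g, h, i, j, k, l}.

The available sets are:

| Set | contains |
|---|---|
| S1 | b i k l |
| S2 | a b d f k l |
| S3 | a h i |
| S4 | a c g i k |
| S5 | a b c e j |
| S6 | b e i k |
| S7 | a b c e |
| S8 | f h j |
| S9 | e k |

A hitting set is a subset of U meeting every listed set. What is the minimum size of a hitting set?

Take T = {a, f, k}. Each listed set contains at least one of these, so T is a hitting set of size 3.
No choice of 2 items meets every set, so 3 is the minimum.

3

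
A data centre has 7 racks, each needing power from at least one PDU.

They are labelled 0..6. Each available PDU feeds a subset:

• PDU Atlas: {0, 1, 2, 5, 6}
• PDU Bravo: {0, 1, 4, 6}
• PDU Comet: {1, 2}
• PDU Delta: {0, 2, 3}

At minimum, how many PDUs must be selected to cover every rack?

3

Atlas and Bravo and Delta together: Atlas ∪ Bravo ∪ Delta = {0, 1, 2, 3, 4, 5, 6} — every rack is covered.
Only Delta contains 3, so Delta is forced; the remaining 4 racks need at least 2 more PDUs (each remaining PDU adds at most 3) — so at least 3 PDUs are needed, and 3 is optimal.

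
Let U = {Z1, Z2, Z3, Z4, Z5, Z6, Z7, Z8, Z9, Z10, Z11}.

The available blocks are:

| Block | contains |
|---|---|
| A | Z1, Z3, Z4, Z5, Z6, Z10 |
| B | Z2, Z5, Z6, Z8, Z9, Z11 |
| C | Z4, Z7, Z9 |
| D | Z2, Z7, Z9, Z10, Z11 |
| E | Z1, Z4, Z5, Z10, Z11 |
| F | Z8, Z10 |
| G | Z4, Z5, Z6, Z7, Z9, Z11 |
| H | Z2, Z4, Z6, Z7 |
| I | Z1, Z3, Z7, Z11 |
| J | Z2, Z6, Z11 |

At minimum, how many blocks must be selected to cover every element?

3

A, B, and H cover everything between them: the union {Z1, Z2, Z3, Z4, Z5, Z6, Z7, Z8, Z9, Z10, Z11} is all of U.
No 2 of the 10 blocks cover everything (all 45 combinations miss at least one element), so 3 is optimal.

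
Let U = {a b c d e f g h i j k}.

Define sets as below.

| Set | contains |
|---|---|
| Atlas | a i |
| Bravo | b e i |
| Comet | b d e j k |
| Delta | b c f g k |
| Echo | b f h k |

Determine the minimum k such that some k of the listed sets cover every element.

Atlas, Comet, Delta, and Echo cover everything between them: the union {a, b, c, d, e, f, g, h, i, j, k} is all of U.
Only Echo contains h, so Echo is forced; the remaining 7 elements need at least 3 more sets (each remaining set adds at most 3) — so at least 4 sets are needed, and 4 is optimal.

4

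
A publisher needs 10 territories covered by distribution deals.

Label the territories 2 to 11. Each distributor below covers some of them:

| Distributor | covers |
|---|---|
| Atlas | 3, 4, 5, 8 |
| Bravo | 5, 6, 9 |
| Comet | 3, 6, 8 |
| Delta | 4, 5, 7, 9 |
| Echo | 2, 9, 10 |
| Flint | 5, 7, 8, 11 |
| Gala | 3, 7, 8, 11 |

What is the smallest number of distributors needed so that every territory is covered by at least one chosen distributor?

4

Take {Comet, Delta, Echo, Flint}. Their union is {2, 3, 4, 5, 6, 7, 8, 9, 10, 11}, which is all 10 territories.
No 3 of the 7 distributors cover everything (all 35 combinations miss at least one territory), so 4 is optimal.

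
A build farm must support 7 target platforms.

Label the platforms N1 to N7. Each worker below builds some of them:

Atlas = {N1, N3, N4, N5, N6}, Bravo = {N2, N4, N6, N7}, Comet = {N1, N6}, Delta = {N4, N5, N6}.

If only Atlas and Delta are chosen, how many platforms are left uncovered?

2

Union of Atlas, Delta = {N1, N3, N4, N5, N6}.
Not covered: N2, N7 — 2 platforms.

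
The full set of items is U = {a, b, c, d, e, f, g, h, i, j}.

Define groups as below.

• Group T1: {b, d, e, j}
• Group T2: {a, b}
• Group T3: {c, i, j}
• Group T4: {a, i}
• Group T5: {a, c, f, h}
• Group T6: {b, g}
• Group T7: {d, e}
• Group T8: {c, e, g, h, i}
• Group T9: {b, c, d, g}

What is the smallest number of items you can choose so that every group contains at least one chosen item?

4

T = {a, c, e, g} meets every group (each contains at least one member of T), and |T| = 4.
No choice of 3 items meets every group, so 4 is the minimum.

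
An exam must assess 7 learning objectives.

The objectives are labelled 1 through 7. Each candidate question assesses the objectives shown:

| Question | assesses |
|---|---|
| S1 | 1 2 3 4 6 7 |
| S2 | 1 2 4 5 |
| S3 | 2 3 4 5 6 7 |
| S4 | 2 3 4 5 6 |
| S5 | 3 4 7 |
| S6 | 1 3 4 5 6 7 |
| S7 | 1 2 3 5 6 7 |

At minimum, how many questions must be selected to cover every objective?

Take {S3, S7}. Their union is {1, 2, 3, 4, 5, 6, 7}, which is all 7 objectives.
No single question has all 7 objectives (the largest, S1, has 6), so 2 is optimal.

2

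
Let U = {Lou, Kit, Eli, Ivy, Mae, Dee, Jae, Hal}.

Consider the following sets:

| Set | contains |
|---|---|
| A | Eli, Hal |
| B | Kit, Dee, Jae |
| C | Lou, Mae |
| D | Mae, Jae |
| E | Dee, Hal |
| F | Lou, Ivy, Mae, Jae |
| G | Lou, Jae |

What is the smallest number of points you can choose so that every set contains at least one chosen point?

The 3 points {Mae, Jae, Hal} hit every set.
The sets A, B, C are pairwise disjoint, so any hitting set needs a separate point for each — at least 3. Hence 3 is optimal.

3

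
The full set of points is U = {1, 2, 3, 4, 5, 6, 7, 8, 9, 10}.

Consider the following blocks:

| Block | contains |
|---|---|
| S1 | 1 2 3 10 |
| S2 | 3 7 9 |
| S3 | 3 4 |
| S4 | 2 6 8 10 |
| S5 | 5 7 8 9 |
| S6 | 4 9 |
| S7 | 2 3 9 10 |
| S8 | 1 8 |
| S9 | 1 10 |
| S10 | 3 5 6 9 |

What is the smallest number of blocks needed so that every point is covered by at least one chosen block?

4

Take {S3, S4, S5, S9}. Their union is {1, 2, 3, 4, 5, 6, 7, 8, 9, 10}, which is all 10 points.
No 3 of the 10 blocks cover everything (all 120 combinations miss at least one point), so 4 is optimal.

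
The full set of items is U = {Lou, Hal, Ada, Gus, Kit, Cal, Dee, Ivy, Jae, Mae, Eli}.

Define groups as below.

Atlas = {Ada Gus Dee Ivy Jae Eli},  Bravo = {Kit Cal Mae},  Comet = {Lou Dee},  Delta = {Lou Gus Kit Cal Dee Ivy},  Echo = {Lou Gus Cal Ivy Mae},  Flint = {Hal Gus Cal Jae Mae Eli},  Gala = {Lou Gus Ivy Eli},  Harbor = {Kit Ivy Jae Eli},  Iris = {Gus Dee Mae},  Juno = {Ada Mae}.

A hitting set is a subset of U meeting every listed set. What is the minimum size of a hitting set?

The 3 items {Lou, Jae, Mae} hit every group.
The groups Comet, Harbor, Juno are pairwise disjoint, so any hitting set needs a separate item for each — at least 3. Hence 3 is optimal.

3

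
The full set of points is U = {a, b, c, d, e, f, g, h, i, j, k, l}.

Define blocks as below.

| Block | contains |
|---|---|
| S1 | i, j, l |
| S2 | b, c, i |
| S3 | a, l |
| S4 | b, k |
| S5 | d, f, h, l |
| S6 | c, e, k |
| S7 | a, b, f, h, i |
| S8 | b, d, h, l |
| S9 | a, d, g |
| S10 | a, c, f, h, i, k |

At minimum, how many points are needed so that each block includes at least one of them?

4

T = {a, b, e, l} meets every block (each contains at least one member of T), and |T| = 4.
No choice of 3 points meets every block, so 4 is the minimum.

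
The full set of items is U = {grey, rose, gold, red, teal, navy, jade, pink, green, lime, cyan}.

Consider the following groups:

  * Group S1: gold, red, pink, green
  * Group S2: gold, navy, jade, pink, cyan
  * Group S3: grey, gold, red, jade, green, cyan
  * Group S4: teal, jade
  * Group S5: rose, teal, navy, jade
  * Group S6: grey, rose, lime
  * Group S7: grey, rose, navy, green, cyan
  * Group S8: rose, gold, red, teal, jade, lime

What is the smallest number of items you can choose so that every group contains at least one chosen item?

The 3 items {jade, green, lime} hit every group.
The groups S1, S4, S6 are pairwise disjoint, so any hitting set needs a separate item for each — at least 3. Hence 3 is optimal.

3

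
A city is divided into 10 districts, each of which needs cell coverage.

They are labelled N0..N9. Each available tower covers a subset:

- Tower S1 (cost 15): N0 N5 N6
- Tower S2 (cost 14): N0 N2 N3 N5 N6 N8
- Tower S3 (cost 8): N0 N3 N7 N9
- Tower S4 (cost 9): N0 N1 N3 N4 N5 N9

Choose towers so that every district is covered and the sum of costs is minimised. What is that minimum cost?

31

S2, S3, S4 together cover every district (S2 ∪ S3 ∪ S4 = {N0, N1, N2, N3, N4, N5, N6, N7, N8, N9}); total cost 14 + 8 + 9 = 31.
No covering selection has total cost below 31.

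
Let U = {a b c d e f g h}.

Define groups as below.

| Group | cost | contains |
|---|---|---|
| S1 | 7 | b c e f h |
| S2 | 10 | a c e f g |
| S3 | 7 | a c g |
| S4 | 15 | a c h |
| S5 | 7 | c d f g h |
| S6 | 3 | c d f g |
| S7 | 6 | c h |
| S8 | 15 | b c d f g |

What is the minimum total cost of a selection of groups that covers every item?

S1, S3, S6 together cover every item (S1 ∪ S3 ∪ S6 = {a, b, c, d, e, f, g, h}); total cost 7 + 7 + 3 = 17.
No covering selection has total cost below 17.

17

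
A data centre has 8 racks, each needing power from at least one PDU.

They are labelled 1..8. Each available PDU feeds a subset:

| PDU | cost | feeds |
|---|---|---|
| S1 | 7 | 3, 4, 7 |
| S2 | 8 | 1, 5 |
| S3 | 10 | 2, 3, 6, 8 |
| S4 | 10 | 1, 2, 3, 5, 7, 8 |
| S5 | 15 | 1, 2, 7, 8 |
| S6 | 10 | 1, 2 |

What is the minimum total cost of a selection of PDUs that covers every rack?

25

S1, S2, S3 together cover every rack (S1 ∪ S2 ∪ S3 = {1, 2, 3, 4, 5, 6, 7, 8}); total cost 7 + 8 + 10 = 25.
The greedy pick S4, S1, S3 costs 27; no covering selection beats 25.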